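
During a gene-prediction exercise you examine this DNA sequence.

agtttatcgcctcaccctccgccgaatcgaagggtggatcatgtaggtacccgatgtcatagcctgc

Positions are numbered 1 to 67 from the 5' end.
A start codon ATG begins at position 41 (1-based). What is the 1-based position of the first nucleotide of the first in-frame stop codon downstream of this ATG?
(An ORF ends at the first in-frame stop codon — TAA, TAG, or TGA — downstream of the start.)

Codons from position 41: ATG (41–43), TAG (44–46).
TAG is a stop codon; it begins at position 44.

44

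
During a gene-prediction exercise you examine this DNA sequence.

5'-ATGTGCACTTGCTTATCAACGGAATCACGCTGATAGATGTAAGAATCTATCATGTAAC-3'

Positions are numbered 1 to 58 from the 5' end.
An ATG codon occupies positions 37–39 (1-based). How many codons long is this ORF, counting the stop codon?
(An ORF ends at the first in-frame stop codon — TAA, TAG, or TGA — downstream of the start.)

2

Codons from position 37: ATG (37–39), TAA (40–42).
TAA is the first in-frame stop; that's 2 codons including the stop.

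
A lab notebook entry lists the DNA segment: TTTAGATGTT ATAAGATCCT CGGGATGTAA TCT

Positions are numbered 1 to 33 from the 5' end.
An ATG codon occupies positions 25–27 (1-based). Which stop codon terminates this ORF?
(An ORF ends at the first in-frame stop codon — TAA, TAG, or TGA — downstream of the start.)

TAA

Codons from position 25: ATG (25–27), TAA (28–30).
The first in-frame stop codon is TAA.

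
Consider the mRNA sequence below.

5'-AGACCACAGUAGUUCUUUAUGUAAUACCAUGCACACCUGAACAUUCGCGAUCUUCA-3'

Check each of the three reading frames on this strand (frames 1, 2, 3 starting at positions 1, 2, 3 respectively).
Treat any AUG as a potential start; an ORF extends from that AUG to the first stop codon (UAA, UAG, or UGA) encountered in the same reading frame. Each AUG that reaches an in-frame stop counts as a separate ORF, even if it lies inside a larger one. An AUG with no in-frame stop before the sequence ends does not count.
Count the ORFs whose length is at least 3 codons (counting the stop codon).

Frame 1: AGA CCA CAG UAG UUC UUU AUG UAA UAC CAU GCA CAC CUG AAC AUU CGC GAU CUU — AUG at 19, stop UAA at 22 → 6 nt.
Frame 2: GAC CAC AGU AGU UCU UUA UGU AAU ACC AUG CAC ACC UGA ACA UUC GCG AUC UUC — AUG at 29, stop UGA at 38 → 12 nt.
Frame 3: ACC ACA GUA GUU CUU UAU GUA AUA CCA UGC ACA CCU GAA CAU UCG CGA UCU UCA — no AUG→stop ORF.
ORFs ≥ 3 codons: frame 2 29–40 (4 codons). Count = 1.

1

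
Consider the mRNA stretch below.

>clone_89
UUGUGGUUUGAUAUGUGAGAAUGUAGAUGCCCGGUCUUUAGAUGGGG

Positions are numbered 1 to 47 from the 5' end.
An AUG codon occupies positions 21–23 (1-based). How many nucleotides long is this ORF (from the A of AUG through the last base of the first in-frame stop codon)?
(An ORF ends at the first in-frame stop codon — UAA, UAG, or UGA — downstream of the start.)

6

Codons from position 21: AUG (21–23), UAG (24–26).
UAG is the first in-frame stop; ORF spans 21–26, 6 nucleotides.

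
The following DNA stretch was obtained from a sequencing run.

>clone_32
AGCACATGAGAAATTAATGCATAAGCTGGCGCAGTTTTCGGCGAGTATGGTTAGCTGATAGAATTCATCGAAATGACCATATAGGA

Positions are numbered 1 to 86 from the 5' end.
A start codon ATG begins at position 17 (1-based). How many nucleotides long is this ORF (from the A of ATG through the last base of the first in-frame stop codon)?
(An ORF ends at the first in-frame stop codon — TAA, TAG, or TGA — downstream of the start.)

42

Codons from position 17: ATG (17–19), CAT (20–22), AAG (23–25), CTG (26–28), GCG (29–31), CAG (32–34), TTT (35–37), TCG (38–40), GCG (41–43), AGT (44–46), ATG (47–49), GTT (50–52), AGC (53–55), TGA (56–58).
TGA is the first in-frame stop; ORF spans 17–58, 42 nucleotides.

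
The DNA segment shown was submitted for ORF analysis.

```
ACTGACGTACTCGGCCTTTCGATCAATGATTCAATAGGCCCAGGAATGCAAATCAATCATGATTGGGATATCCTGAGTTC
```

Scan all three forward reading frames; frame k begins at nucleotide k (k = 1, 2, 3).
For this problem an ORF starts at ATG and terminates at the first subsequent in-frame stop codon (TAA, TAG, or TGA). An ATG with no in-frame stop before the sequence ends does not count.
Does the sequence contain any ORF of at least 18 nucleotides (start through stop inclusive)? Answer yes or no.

yes

Frame 1: ACT GAC GTA CTC GGC CTT TCG ATC AAT GAT TCA ATA GGC CCA GGA ATG CAA ATC AAT CAT GAT TGG GAT ATC CTG AGT — no ATG→stop ORF.
Frame 2: CTG ACG TAC TCG GCC TTT CGA TCA ATG ATT CAA TAG GCC CAG GAA TGC AAA TCA ATC ATG ATT GGG ATA TCC TGA GTT — ATG at 26, stop TAG at 35 → 12 nt; ATG at 59, stop TGA at 74 → 18 nt.
Frame 3: TGA CGT ACT CGG CCT TTC GAT CAA TGA TTC AAT AGG CCC AGG AAT GCA AAT CAA TCA TGA TTG GGA TAT CCT GAG TTC — no ATG→stop ORF.
Frame 2 has an ORF of 18 nucleotides (positions 59–76) ≥ 18, so yes.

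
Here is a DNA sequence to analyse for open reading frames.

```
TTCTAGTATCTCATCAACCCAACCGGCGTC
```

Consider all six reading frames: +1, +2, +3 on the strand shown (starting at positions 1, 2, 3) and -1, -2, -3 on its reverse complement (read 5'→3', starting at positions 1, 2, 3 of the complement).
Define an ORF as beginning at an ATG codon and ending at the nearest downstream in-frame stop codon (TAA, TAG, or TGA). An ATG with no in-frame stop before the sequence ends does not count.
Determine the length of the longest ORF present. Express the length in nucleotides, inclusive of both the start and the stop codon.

12

Reverse complement (5'→3'): GACGCCGGTTGGGTTGATGAGATACTAGAA
Frame +1: TTC TAG TAT CTC ATC AAC CCA ACC GGC GTC — no ATG→stop ORF.
Frame +2: TCT AGT ATC TCA TCA ACC CAA CCG GCG — no ATG→stop ORF.
Frame +3: CTA GTA TCT CAT CAA CCC AAC CGG CGT — no ATG→stop ORF.
Frame -1: GAC GCC GGT TGG GTT GAT GAG ATA CTA GAA — no ATG→stop ORF.
Frame -2: ACG CCG GTT GGG TTG ATG AGA TAC TAG — ATG at 17, stop TAG at 26 → 12 nt.
Frame -3: CGC CGG TTG GGT TGA TGA GAT ACT AGA — no ATG→stop ORF.
Longest: frame -2, positions 17–28, 12 nt = 4 codons = 3 aa. → 12 nucleotides.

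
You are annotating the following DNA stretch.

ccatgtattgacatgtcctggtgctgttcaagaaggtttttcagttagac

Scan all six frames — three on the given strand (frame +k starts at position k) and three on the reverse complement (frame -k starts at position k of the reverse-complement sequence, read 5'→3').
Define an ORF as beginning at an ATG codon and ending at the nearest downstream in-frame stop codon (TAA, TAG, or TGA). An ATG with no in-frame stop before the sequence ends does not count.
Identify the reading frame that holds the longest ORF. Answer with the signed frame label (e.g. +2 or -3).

Reverse complement (5'→3'): GTCTAACTGAAAAACCTTCTTGAACAGCACCAGGACATGTCAATACATGG
Frame +1: CCA TGT ATT GAC ATG TCC TGG TGC TGT TCA AGA AGG TTT TTC AGT TAG — ATG at 13, stop TAG at 46 → 36 nt.
Frame +2: CAT GTA TTG ACA TGT CCT GGT GCT GTT CAA GAA GGT TTT TCA GTT AGA — no ATG→stop ORF.
Frame +3: ATG TAT TGA CAT GTC CTG GTG CTG TTC AAG AAG GTT TTT CAG TTA GAC — ATG at 3, stop TGA at 9 → 9 nt.
Frame -1: GTC TAA CTG AAA AAC CTT CTT GAA CAG CAC CAG GAC ATG TCA ATA CAT — no ATG→stop ORF.
Frame -2: TCT AAC TGA AAA ACC TTC TTG AAC AGC ACC AGG ACA TGT CAA TAC ATG — no ATG→stop ORF.
Frame -3: CTA ACT GAA AAA CCT TCT TGA ACA GCA CCA GGA CAT GTC AAT ACA TGG — no ATG→stop ORF.
Longest ORF is 36 nt in frame +1 (positions 13–48).

+1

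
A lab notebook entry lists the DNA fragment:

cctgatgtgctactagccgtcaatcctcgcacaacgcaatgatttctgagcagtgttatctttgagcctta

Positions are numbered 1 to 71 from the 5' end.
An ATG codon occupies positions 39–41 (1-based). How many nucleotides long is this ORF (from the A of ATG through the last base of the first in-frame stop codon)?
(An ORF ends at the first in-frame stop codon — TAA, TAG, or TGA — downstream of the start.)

Codons from position 39: ATG (39–41), ATT (42–44), TCT (45–47), GAG (48–50), CAG (51–53), TGT (54–56), TAT (57–59), CTT (60–62), TGA (63–65).
TGA is the first in-frame stop; ORF spans 39–65, 27 nucleotides.

27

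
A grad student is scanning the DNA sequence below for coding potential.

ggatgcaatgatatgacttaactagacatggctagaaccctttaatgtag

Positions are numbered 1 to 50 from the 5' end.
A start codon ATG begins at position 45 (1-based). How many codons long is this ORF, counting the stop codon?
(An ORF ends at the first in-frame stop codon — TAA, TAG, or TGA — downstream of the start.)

Codons from position 45: ATG (45–47), TAG (48–50).
TAG is the first in-frame stop; that's 2 codons including the stop.

2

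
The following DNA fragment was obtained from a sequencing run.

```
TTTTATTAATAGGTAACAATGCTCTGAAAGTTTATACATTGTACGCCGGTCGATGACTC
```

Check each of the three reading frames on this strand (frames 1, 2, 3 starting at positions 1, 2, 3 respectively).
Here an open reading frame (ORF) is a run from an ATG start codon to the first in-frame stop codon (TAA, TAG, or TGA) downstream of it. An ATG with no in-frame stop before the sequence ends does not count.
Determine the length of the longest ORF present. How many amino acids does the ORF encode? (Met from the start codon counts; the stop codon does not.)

2

Frame 1: TTT TAT TAA TAG GTA ACA ATG CTC TGA AAG TTT ATA CAT TGT ACG CCG GTC GAT GAC — ATG at 19, stop TGA at 25 → 9 nt.
Frame 2: TTT ATT AAT AGG TAA CAA TGC TCT GAA AGT TTA TAC ATT GTA CGC CGG TCG ATG ACT — no ATG→stop ORF.
Frame 3: TTA TTA ATA GGT AAC AAT GCT CTG AAA GTT TAT ACA TTG TAC GCC GGT CGA TGA CTC — no ATG→stop ORF.
Longest: frame 1, positions 19–27, 9 nt = 3 codons = 2 aa. → 2 amino acids.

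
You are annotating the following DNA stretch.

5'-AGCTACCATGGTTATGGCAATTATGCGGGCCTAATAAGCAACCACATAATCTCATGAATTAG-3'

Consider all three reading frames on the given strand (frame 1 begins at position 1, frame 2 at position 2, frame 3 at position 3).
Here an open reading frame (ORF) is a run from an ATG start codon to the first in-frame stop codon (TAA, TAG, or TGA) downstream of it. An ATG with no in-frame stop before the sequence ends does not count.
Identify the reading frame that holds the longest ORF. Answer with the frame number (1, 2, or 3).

2

Frame 1: AGC TAC CAT GGT TAT GGC AAT TAT GCG GGC CTA ATA AGC AAC CAC ATA ATC TCA TGA ATT — no ATG→stop ORF.
Frame 2: GCT ACC ATG GTT ATG GCA ATT ATG CGG GCC TAA TAA GCA ACC ACA TAA TCT CAT GAA TTA — ATG at 8, stop TAA at 32 → 27 nt; ATG at 14, stop TAA at 32 → 21 nt; ATG at 23, stop TAA at 32 → 12 nt.
Frame 3: CTA CCA TGG TTA TGG CAA TTA TGC GGG CCT AAT AAG CAA CCA CAT AAT CTC ATG AAT TAG — ATG at 54, stop TAG at 60 → 9 nt.
Longest ORF is 27 nt in frame 2 (positions 8–34).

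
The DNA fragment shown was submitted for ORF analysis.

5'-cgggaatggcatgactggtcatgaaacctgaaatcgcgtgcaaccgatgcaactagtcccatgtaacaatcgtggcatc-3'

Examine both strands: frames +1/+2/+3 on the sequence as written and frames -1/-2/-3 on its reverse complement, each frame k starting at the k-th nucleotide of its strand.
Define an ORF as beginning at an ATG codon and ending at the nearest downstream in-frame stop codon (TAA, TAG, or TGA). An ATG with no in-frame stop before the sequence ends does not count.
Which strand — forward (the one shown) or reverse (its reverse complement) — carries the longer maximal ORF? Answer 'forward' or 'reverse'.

Reverse complement (5'→3'): GATGCCACGATTGTTACATGGGACTAGTTGCATCGGTTGCACGCGATTTCAGGTTTCATGACCAGTCATGCCATTCCCG
Frame +1: CGG GAA TGG CAT GAC TGG TCA TGA AAC CTG AAA TCG CGT GCA ACC GAT GCA ACT AGT CCC ATG TAA CAA TCG TGG CAT — ATG at 61, stop TAA at 64 → 6 nt.
Frame +2: GGG AAT GGC ATG ACT GGT CAT GAA ACC TGA AAT CGC GTG CAA CCG ATG CAA CTA GTC CCA TGT AAC AAT CGT GGC ATC — ATG at 11, stop TGA at 29 → 21 nt.
Frame +3: GGA ATG GCA TGA CTG GTC ATG AAA CCT GAA ATC GCG TGC AAC CGA TGC AAC TAG TCC CAT GTA ACA ATC GTG GCA — ATG at 6, stop TGA at 12 → 9 nt; ATG at 21, stop TAG at 54 → 36 nt.
Frame -1: GAT GCC ACG ATT GTT ACA TGG GAC TAG TTG CAT CGG TTG CAC GCG ATT TCA GGT TTC ATG ACC AGT CAT GCC ATT CCC — no ATG→stop ORF.
Frame -2: ATG CCA CGA TTG TTA CAT GGG ACT AGT TGC ATC GGT TGC ACG CGA TTT CAG GTT TCA TGA CCA GTC ATG CCA TTC CCG — ATG at 2, stop TGA at 59 → 60 nt.
Frame -3: TGC CAC GAT TGT TAC ATG GGA CTA GTT GCA TCG GTT GCA CGC GAT TTC AGG TTT CAT GAC CAG TCA TGC CAT TCC — no ATG→stop ORF.
Forward-strand max 36 nt; reverse-strand max 60 nt. The reverse strand has the longer ORF.

reverse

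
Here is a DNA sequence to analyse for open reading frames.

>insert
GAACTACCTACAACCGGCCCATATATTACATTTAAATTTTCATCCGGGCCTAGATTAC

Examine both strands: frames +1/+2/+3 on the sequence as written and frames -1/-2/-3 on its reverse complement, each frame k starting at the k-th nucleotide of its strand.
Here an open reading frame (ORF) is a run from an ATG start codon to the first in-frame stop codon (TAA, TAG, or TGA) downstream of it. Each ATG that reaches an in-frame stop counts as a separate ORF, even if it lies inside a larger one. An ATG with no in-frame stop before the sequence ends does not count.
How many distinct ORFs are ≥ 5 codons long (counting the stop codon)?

Reverse complement (5'→3'): GTAATCTAGGCCCGGATGAAAATTTAAATGTAATATATGGGCCGGTTGTAGGTAGTTC
Frame +1: GAA CTA CCT ACA ACC GGC CCA TAT ATT ACA TTT AAA TTT TCA TCC GGG CCT AGA TTA — no ATG→stop ORF.
Frame +2: AAC TAC CTA CAA CCG GCC CAT ATA TTA CAT TTA AAT TTT CAT CCG GGC CTA GAT TAC — no ATG→stop ORF.
Frame +3: ACT ACC TAC AAC CGG CCC ATA TAT TAC ATT TAA ATT TTC ATC CGG GCC TAG ATT — no ATG→stop ORF.
Frame -1: GTA ATC TAG GCC CGG ATG AAA ATT TAA ATG TAA TAT ATG GGC CGG TTG TAG GTA GTT — ATG at 16, stop TAA at 25 → 12 nt; ATG at 28, stop TAA at 31 → 6 nt; ATG at 37, stop TAG at 49 → 15 nt.
Frame -2: TAA TCT AGG CCC GGA TGA AAA TTT AAA TGT AAT ATA TGG GCC GGT TGT AGG TAG TTC — no ATG→stop ORF.
Frame -3: AAT CTA GGC CCG GAT GAA AAT TTA AAT GTA ATA TAT GGG CCG GTT GTA GGT AGT — no ATG→stop ORF.
ORFs ≥ 5 codons: frame -1 37–51 (5 codons). Count = 1.

1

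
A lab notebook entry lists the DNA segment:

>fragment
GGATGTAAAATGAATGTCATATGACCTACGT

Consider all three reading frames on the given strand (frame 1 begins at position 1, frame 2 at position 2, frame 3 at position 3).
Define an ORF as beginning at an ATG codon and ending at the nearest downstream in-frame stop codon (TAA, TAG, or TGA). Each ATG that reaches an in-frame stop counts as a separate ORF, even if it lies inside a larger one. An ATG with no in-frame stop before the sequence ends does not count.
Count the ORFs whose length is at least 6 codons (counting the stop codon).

Frame 1: GGA TGT AAA ATG AAT GTC ATA TGA CCT ACG — ATG at 10, stop TGA at 22 → 15 nt.
Frame 2: GAT GTA AAA TGA ATG TCA TAT GAC CTA CGT — no ATG→stop ORF.
Frame 3: ATG TAA AAT GAA TGT CAT ATG ACC TAC — ATG at 3, stop TAA at 6 → 6 nt.
No ORF reaches 6 codons. Count = 0.

0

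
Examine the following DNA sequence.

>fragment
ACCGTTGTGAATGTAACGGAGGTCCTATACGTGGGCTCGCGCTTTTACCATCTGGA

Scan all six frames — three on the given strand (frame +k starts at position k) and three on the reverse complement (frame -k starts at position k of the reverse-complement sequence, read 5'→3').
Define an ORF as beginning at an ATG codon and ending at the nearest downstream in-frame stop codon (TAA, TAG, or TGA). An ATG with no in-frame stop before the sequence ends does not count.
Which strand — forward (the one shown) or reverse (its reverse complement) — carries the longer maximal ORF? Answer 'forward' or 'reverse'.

reverse

Reverse complement (5'→3'): TCCAGATGGTAAAAGCGCGAGCCCACGTATAGGACCTCCGTTACATTCACAACGGT
Frame +1: ACC GTT GTG AAT GTA ACG GAG GTC CTA TAC GTG GGC TCG CGC TTT TAC CAT CTG — no ATG→stop ORF.
Frame +2: CCG TTG TGA ATG TAA CGG AGG TCC TAT ACG TGG GCT CGC GCT TTT ACC ATC TGG — ATG at 11, stop TAA at 14 → 6 nt.
Frame +3: CGT TGT GAA TGT AAC GGA GGT CCT ATA CGT GGG CTC GCG CTT TTA CCA TCT GGA — no ATG→stop ORF.
Frame -1: TCC AGA TGG TAA AAG CGC GAG CCC ACG TAT AGG ACC TCC GTT ACA TTC ACA ACG — no ATG→stop ORF.
Frame -2: CCA GAT GGT AAA AGC GCG AGC CCA CGT ATA GGA CCT CCG TTA CAT TCA CAA CGG — no ATG→stop ORF.
Frame -3: CAG ATG GTA AAA GCG CGA GCC CAC GTA TAG GAC CTC CGT TAC ATT CAC AAC GGT — ATG at 6, stop TAG at 30 → 27 nt.
Forward-strand max 6 nt; reverse-strand max 27 nt. The reverse strand has the longer ORF.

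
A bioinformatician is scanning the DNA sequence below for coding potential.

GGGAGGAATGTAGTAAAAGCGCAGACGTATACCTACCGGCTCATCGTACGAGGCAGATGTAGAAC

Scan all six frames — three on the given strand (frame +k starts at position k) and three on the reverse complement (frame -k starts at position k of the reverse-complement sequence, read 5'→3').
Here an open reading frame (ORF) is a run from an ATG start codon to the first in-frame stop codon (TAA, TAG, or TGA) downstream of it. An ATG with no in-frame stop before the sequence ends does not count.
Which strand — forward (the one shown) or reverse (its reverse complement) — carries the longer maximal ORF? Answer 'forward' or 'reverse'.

Reverse complement (5'→3'): GTTCTACATCTGCCTCGTACGATGAGCCGGTAGGTATACGTCTGCGCTTTTACTACATTCCTCCC
Frame +1: GGG AGG AAT GTA GTA AAA GCG CAG ACG TAT ACC TAC CGG CTC ATC GTA CGA GGC AGA TGT AGA — no ATG→stop ORF.
Frame +2: GGA GGA ATG TAG TAA AAG CGC AGA CGT ATA CCT ACC GGC TCA TCG TAC GAG GCA GAT GTA GAA — ATG at 8, stop TAG at 11 → 6 nt.
Frame +3: GAG GAA TGT AGT AAA AGC GCA GAC GTA TAC CTA CCG GCT CAT CGT ACG AGG CAG ATG TAG AAC — ATG at 57, stop TAG at 60 → 6 nt.
Frame -1: GTT CTA CAT CTG CCT CGT ACG ATG AGC CGG TAG GTA TAC GTC TGC GCT TTT ACT ACA TTC CTC — ATG at 22, stop TAG at 31 → 12 nt.
Frame -2: TTC TAC ATC TGC CTC GTA CGA TGA GCC GGT AGG TAT ACG TCT GCG CTT TTA CTA CAT TCC TCC — no ATG→stop ORF.
Frame -3: TCT ACA TCT GCC TCG TAC GAT GAG CCG GTA GGT ATA CGT CTG CGC TTT TAC TAC ATT CCT CCC — no ATG→stop ORF.
Forward-strand max 6 nt; reverse-strand max 12 nt. The reverse strand has the longer ORF.

reverse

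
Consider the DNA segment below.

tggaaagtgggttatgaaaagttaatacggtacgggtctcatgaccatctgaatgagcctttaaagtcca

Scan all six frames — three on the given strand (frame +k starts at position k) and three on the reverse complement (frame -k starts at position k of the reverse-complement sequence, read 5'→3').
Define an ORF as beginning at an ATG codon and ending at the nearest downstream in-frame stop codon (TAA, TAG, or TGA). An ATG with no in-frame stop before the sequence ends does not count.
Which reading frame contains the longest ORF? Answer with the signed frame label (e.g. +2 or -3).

-2

Reverse complement (5'→3'): TGGACTTTAAAGGCTCATTCAGATGGTCATGAGACCCGTACCGTATTAACTTTTCATAACCCACTTTCCA
Frame +1: TGG AAA GTG GGT TAT GAA AAG TTA ATA CGG TAC GGG TCT CAT GAC CAT CTG AAT GAG CCT TTA AAG TCC — no ATG→stop ORF.
Frame +2: GGA AAG TGG GTT ATG AAA AGT TAA TAC GGT ACG GGT CTC ATG ACC ATC TGA ATG AGC CTT TAA AGT CCA — ATG at 14, stop TAA at 23 → 12 nt; ATG at 41, stop TGA at 50 → 12 nt; ATG at 53, stop TAA at 62 → 12 nt.
Frame +3: GAA AGT GGG TTA TGA AAA GTT AAT ACG GTA CGG GTC TCA TGA CCA TCT GAA TGA GCC TTT AAA GTC — no ATG→stop ORF.
Frame -1: TGG ACT TTA AAG GCT CAT TCA GAT GGT CAT GAG ACC CGT ACC GTA TTA ACT TTT CAT AAC CCA CTT TCC — no ATG→stop ORF.
Frame -2: GGA CTT TAA AGG CTC ATT CAG ATG GTC ATG AGA CCC GTA CCG TAT TAA CTT TTC ATA ACC CAC TTT CCA — ATG at 23, stop TAA at 47 → 27 nt; ATG at 29, stop TAA at 47 → 21 nt.
Frame -3: GAC TTT AAA GGC TCA TTC AGA TGG TCA TGA GAC CCG TAC CGT ATT AAC TTT TCA TAA CCC ACT TTC — no ATG→stop ORF.
Longest ORF is 27 nt in frame -2 (positions 23–49).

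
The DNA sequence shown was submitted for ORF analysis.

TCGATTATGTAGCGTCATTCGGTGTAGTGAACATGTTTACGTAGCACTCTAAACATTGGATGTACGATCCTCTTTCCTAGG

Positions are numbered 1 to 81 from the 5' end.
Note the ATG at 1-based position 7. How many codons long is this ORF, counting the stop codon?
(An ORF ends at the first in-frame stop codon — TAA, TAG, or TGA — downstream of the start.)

2

Codons from position 7: ATG (7–9), TAG (10–12).
TAG is the first in-frame stop; that's 2 codons including the stop.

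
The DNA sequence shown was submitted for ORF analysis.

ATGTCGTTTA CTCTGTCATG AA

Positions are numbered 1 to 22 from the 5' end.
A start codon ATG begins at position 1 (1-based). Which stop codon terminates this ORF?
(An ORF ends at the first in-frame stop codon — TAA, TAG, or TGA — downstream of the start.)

TGA

Codons from position 1: ATG (1–3), TCG (4–6), TTT (7–9), ACT (10–12), CTG (13–15), TCA (16–18), TGA (19–21).
The first in-frame stop codon is TGA.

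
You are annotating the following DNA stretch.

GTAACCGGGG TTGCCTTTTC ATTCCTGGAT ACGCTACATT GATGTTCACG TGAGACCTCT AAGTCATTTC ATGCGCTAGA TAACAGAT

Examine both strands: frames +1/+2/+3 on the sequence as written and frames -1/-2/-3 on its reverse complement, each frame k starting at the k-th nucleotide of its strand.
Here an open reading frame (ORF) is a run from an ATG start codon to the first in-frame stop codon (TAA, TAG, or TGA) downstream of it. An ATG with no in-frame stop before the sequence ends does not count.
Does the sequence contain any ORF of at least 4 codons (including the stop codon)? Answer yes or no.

Reverse complement (5'→3'): ATCTGTTATCTAGCGCATGAAATGACTTAGAGGTCTCACGTGAACATCAATGTAGCGTATCCAGGAATGAAAAGGCAACCCCGGTTAC
Frame +1: GTA ACC GGG GTT GCC TTT TCA TTC CTG GAT ACG CTA CAT TGA TGT TCA CGT GAG ACC TCT AAG TCA TTT CAT GCG CTA GAT AAC AGA — no ATG→stop ORF.
Frame +2: TAA CCG GGG TTG CCT TTT CAT TCC TGG ATA CGC TAC ATT GAT GTT CAC GTG AGA CCT CTA AGT CAT TTC ATG CGC TAG ATA ACA GAT — ATG at 71, stop TAG at 77 → 9 nt.
Frame +3: AAC CGG GGT TGC CTT TTC ATT CCT GGA TAC GCT ACA TTG ATG TTC ACG TGA GAC CTC TAA GTC ATT TCA TGC GCT AGA TAA CAG — ATG at 42, stop TGA at 51 → 12 nt.
Frame -1: ATC TGT TAT CTA GCG CAT GAA ATG ACT TAG AGG TCT CAC GTG AAC ATC AAT GTA GCG TAT CCA GGA ATG AAA AGG CAA CCC CGG TTA — ATG at 22, stop TAG at 28 → 9 nt.
Frame -2: TCT GTT ATC TAG CGC ATG AAA TGA CTT AGA GGT CTC ACG TGA ACA TCA ATG TAG CGT ATC CAG GAA TGA AAA GGC AAC CCC GGT TAC — ATG at 17, stop TGA at 23 → 9 nt; ATG at 50, stop TAG at 53 → 6 nt.
Frame -3: CTG TTA TCT AGC GCA TGA AAT GAC TTA GAG GTC TCA CGT GAA CAT CAA TGT AGC GTA TCC AGG AAT GAA AAG GCA ACC CCG GTT — no ATG→stop ORF.
Frame +3 has an ORF of 4 codons (positions 42–53) ≥ 4, so yes.

yes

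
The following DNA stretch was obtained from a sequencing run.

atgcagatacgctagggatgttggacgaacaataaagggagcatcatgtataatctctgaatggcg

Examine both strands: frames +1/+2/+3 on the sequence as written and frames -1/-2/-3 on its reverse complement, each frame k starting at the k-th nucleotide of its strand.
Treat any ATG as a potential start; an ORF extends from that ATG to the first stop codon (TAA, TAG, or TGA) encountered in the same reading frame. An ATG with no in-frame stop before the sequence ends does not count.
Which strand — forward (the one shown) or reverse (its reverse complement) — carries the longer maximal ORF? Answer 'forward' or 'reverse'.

Reverse complement (5'→3'): CGCCATTCAGAGATTATACATGATGCTCCCTTTATTGTTCGTCCAACATCCCTAGCGTATCTGCAT
Frame +1: ATG CAG ATA CGC TAG GGA TGT TGG ACG AAC AAT AAA GGG AGC ATC ATG TAT AAT CTC TGA ATG GCG — ATG at 1, stop TAG at 13 → 15 nt; ATG at 46, stop TGA at 58 → 15 nt.
Frame +2: TGC AGA TAC GCT AGG GAT GTT GGA CGA ACA ATA AAG GGA GCA TCA TGT ATA ATC TCT GAA TGG — no ATG→stop ORF.
Frame +3: GCA GAT ACG CTA GGG ATG TTG GAC GAA CAA TAA AGG GAG CAT CAT GTA TAA TCT CTG AAT GGC — ATG at 18, stop TAA at 33 → 18 nt.
Frame -1: CGC CAT TCA GAG ATT ATA CAT GAT GCT CCC TTT ATT GTT CGT CCA ACA TCC CTA GCG TAT CTG CAT — no ATG→stop ORF.
Frame -2: GCC ATT CAG AGA TTA TAC ATG ATG CTC CCT TTA TTG TTC GTC CAA CAT CCC TAG CGT ATC TGC — ATG at 20, stop TAG at 53 → 36 nt; ATG at 23, stop TAG at 53 → 33 nt.
Frame -3: CCA TTC AGA GAT TAT ACA TGA TGC TCC CTT TAT TGT TCG TCC AAC ATC CCT AGC GTA TCT GCA — no ATG→stop ORF.
Forward-strand max 18 nt; reverse-strand max 36 nt. The reverse strand has the longer ORF.

reverse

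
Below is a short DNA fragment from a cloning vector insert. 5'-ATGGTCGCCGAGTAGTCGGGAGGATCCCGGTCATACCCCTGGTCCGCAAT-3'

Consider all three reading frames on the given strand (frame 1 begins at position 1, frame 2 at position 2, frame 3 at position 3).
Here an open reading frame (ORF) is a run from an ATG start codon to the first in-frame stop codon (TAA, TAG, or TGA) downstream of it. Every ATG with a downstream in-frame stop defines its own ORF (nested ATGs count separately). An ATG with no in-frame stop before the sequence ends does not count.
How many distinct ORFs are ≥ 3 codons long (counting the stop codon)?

1

Frame 1: ATG GTC GCC GAG TAG TCG GGA GGA TCC CGG TCA TAC CCC TGG TCC GCA — ATG at 1, stop TAG at 13 → 15 nt.
Frame 2: TGG TCG CCG AGT AGT CGG GAG GAT CCC GGT CAT ACC CCT GGT CCG CAA — no ATG→stop ORF.
Frame 3: GGT CGC CGA GTA GTC GGG AGG ATC CCG GTC ATA CCC CTG GTC CGC AAT — no ATG→stop ORF.
ORFs ≥ 3 codons: frame 1 1–15 (5 codons). Count = 1.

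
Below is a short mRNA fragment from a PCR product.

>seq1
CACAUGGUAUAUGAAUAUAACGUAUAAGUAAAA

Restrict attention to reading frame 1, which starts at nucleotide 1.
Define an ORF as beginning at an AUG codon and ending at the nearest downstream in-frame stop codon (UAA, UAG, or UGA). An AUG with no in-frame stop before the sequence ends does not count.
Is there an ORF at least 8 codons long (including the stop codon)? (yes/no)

yes

Frame 1: CAC AUG GUA UAU GAA UAU AAC GUA UAA GUA AAA — AUG at 4, stop UAA at 25 → 24 nt.
Frame 1 has an ORF of 8 codons (positions 4–27) ≥ 8, so yes.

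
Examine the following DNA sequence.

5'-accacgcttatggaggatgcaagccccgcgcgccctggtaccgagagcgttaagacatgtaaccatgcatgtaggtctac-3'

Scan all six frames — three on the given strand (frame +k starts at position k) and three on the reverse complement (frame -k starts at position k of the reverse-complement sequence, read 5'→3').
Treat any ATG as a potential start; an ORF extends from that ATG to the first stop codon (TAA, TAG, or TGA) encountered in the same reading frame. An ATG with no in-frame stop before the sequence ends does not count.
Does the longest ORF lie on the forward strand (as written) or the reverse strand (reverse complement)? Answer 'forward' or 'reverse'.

reverse

Reverse complement (5'→3'): GTAGACCTACATGCATGGTTACATGTCTTAACGCTCTCGGTACCAGGGCGCGCGGGGCTTGCATCCTCCATAAGCGTGGT
Frame +1: ACC ACG CTT ATG GAG GAT GCA AGC CCC GCG CGC CCT GGT ACC GAG AGC GTT AAG ACA TGT AAC CAT GCA TGT AGG TCT — no ATG→stop ORF.
Frame +2: CCA CGC TTA TGG AGG ATG CAA GCC CCG CGC GCC CTG GTA CCG AGA GCG TTA AGA CAT GTA ACC ATG CAT GTA GGT CTA — no ATG→stop ORF.
Frame +3: CAC GCT TAT GGA GGA TGC AAG CCC CGC GCG CCC TGG TAC CGA GAG CGT TAA GAC ATG TAA CCA TGC ATG TAG GTC TAC — ATG at 57, stop TAA at 60 → 6 nt; ATG at 69, stop TAG at 72 → 6 nt.
Frame -1: GTA GAC CTA CAT GCA TGG TTA CAT GTC TTA ACG CTC TCG GTA CCA GGG CGC GCG GGG CTT GCA TCC TCC ATA AGC GTG — no ATG→stop ORF.
Frame -2: TAG ACC TAC ATG CAT GGT TAC ATG TCT TAA CGC TCT CGG TAC CAG GGC GCG CGG GGC TTG CAT CCT CCA TAA GCG TGG — ATG at 11, stop TAA at 29 → 21 nt; ATG at 23, stop TAA at 29 → 9 nt.
Frame -3: AGA CCT ACA TGC ATG GTT ACA TGT CTT AAC GCT CTC GGT ACC AGG GCG CGC GGG GCT TGC ATC CTC CAT AAG CGT GGT — no ATG→stop ORF.
Forward-strand max 6 nt; reverse-strand max 21 nt. The reverse strand has the longer ORF.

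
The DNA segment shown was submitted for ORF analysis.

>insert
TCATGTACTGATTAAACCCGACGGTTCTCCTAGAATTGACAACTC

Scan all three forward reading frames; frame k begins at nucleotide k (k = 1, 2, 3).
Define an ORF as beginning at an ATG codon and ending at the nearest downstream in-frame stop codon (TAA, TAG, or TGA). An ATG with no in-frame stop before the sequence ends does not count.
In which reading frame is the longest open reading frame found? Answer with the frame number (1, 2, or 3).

3

Frame 1: TCA TGT ACT GAT TAA ACC CGA CGG TTC TCC TAG AAT TGA CAA CTC — no ATG→stop ORF.
Frame 2: CAT GTA CTG ATT AAA CCC GAC GGT TCT CCT AGA ATT GAC AAC — no ATG→stop ORF.
Frame 3: ATG TAC TGA TTA AAC CCG ACG GTT CTC CTA GAA TTG ACA ACT — ATG at 3, stop TGA at 9 → 9 nt.
Longest ORF is 9 nt in frame 3 (positions 3–11).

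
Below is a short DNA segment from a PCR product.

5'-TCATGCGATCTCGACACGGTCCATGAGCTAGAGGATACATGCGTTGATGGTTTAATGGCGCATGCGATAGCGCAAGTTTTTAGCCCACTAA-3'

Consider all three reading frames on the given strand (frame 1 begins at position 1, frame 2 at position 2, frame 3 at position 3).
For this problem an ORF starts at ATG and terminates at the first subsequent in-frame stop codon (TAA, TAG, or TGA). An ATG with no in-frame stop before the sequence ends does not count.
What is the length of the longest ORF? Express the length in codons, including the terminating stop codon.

Frame 1: TCA TGC GAT CTC GAC ACG GTC CAT GAG CTA GAG GAT ACA TGC GTT GAT GGT TTA ATG GCG CAT GCG ATA GCG CAA GTT TTT AGC CCA CTA — no ATG→stop ORF.
Frame 2: CAT GCG ATC TCG ACA CGG TCC ATG AGC TAG AGG ATA CAT GCG TTG ATG GTT TAA TGG CGC ATG CGA TAG CGC AAG TTT TTA GCC CAC TAA — ATG at 23, stop TAG at 29 → 9 nt; ATG at 47, stop TAA at 53 → 9 nt; ATG at 62, stop TAG at 68 → 9 nt.
Frame 3: ATG CGA TCT CGA CAC GGT CCA TGA GCT AGA GGA TAC ATG CGT TGA TGG TTT AAT GGC GCA TGC GAT AGC GCA AGT TTT TAG CCC ACT — ATG at 3, stop TGA at 24 → 24 nt; ATG at 39, stop TGA at 45 → 9 nt.
Longest: frame 3, positions 3–26, 24 nt = 8 codons = 7 aa. → 8 codons.

8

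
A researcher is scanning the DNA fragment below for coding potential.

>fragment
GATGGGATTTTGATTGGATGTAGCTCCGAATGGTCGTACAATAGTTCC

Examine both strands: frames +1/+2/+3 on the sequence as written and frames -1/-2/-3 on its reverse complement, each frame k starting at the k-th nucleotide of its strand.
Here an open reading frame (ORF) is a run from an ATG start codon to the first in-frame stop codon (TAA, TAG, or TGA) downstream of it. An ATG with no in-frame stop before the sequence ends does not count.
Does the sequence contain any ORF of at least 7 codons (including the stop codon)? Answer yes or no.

Reverse complement (5'→3'): GGAACTATTGTACGACCATTCGGAGCTACATCCAATCAAAATCCCATC
Frame +1: GAT GGG ATT TTG ATT GGA TGT AGC TCC GAA TGG TCG TAC AAT AGT TCC — no ATG→stop ORF.
Frame +2: ATG GGA TTT TGA TTG GAT GTA GCT CCG AAT GGT CGT ACA ATA GTT — ATG at 2, stop TGA at 11 → 12 nt.
Frame +3: TGG GAT TTT GAT TGG ATG TAG CTC CGA ATG GTC GTA CAA TAG TTC — ATG at 18, stop TAG at 21 → 6 nt; ATG at 30, stop TAG at 42 → 15 nt.
Frame -1: GGA ACT ATT GTA CGA CCA TTC GGA GCT ACA TCC AAT CAA AAT CCC ATC — no ATG→stop ORF.
Frame -2: GAA CTA TTG TAC GAC CAT TCG GAG CTA CAT CCA ATC AAA ATC CCA — no ATG→stop ORF.
Frame -3: AAC TAT TGT ACG ACC ATT CGG AGC TAC ATC CAA TCA AAA TCC CAT — no ATG→stop ORF.
Largest ORF found is 5 codons < 7, so no.

no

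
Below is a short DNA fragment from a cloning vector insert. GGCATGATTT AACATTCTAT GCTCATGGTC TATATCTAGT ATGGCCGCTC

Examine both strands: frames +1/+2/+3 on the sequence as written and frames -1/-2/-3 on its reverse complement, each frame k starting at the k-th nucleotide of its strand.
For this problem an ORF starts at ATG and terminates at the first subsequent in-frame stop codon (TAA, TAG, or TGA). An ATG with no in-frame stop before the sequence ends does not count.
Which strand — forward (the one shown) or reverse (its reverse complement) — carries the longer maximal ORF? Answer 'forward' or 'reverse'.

forward

Reverse complement (5'→3'): GAGCGGCCATACTAGATATAGACCATGAGCATAGAATGTTAAATCATGCC
Frame +1: GGC ATG ATT TAA CAT TCT ATG CTC ATG GTC TAT ATC TAG TAT GGC CGC — ATG at 4, stop TAA at 10 → 9 nt; ATG at 19, stop TAG at 37 → 21 nt; ATG at 25, stop TAG at 37 → 15 nt.
Frame +2: GCA TGA TTT AAC ATT CTA TGC TCA TGG TCT ATA TCT AGT ATG GCC GCT — no ATG→stop ORF.
Frame +3: CAT GAT TTA ACA TTC TAT GCT CAT GGT CTA TAT CTA GTA TGG CCG CTC — no ATG→stop ORF.
Frame -1: GAG CGG CCA TAC TAG ATA TAG ACC ATG AGC ATA GAA TGT TAA ATC ATG — ATG at 25, stop TAA at 40 → 18 nt.
Frame -2: AGC GGC CAT ACT AGA TAT AGA CCA TGA GCA TAG AAT GTT AAA TCA TGC — no ATG→stop ORF.
Frame -3: GCG GCC ATA CTA GAT ATA GAC CAT GAG CAT AGA ATG TTA AAT CAT GCC — no ATG→stop ORF.
Forward-strand max 21 nt; reverse-strand max 18 nt. The forward strand has the longer ORF.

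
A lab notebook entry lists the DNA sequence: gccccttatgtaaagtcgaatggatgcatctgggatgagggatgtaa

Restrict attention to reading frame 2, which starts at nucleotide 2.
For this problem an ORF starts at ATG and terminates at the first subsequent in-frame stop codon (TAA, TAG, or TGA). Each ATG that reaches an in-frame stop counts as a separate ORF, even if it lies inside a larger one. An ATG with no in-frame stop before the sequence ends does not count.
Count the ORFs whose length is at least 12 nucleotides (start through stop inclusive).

Frame 2: CCC CTT ATG TAA AGT CGA ATG GAT GCA TCT GGG ATG AGG GAT GTA — ATG at 8, stop TAA at 11 → 6 nt.
No ORF reaches 12 nucleotides. Count = 0.

0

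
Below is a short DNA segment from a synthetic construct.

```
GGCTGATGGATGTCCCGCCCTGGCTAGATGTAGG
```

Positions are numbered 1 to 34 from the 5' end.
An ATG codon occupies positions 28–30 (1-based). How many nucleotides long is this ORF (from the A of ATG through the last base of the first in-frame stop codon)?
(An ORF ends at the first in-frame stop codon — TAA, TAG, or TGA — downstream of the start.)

Codons from position 28: ATG (28–30), TAG (31–33).
TAG is the first in-frame stop; ORF spans 28–33, 6 nucleotides.

6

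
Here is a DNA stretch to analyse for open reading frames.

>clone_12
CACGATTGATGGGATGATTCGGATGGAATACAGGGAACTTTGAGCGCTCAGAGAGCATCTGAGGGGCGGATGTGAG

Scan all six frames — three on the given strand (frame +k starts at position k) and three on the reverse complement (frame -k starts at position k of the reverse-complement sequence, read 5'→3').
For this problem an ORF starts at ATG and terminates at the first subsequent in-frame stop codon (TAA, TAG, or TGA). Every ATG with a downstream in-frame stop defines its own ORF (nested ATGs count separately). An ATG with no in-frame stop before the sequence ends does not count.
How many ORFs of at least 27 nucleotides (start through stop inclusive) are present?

1

Reverse complement (5'→3'): CTCACATCCGCCCCTCAGATGCTCTCTGAGCGCTCAAAGTTCCCTGTATTCCATCCGAATCATCCCATCAATCGTG
Frame +1: CAC GAT TGA TGG GAT GAT TCG GAT GGA ATA CAG GGA ACT TTG AGC GCT CAG AGA GCA TCT GAG GGG CGG ATG TGA — ATG at 70, stop TGA at 73 → 6 nt.
Frame +2: ACG ATT GAT GGG ATG ATT CGG ATG GAA TAC AGG GAA CTT TGA GCG CTC AGA GAG CAT CTG AGG GGC GGA TGT GAG — ATG at 14, stop TGA at 41 → 30 nt; ATG at 23, stop TGA at 41 → 21 nt.
Frame +3: CGA TTG ATG GGA TGA TTC GGA TGG AAT ACA GGG AAC TTT GAG CGC TCA GAG AGC ATC TGA GGG GCG GAT GTG — ATG at 9, stop TGA at 15 → 9 nt.
Frame -1: CTC ACA TCC GCC CCT CAG ATG CTC TCT GAG CGC TCA AAG TTC CCT GTA TTC CAT CCG AAT CAT CCC ATC AAT CGT — no ATG→stop ORF.
Frame -2: TCA CAT CCG CCC CTC AGA TGC TCT CTG AGC GCT CAA AGT TCC CTG TAT TCC ATC CGA ATC ATC CCA TCA ATC GTG — no ATG→stop ORF.
Frame -3: CAC ATC CGC CCC TCA GAT GCT CTC TGA GCG CTC AAA GTT CCC TGT ATT CCA TCC GAA TCA TCC CAT CAA TCG — no ATG→stop ORF.
ORFs ≥ 27 nucleotides: frame +2 14–43 (30 nucleotides). Count = 1.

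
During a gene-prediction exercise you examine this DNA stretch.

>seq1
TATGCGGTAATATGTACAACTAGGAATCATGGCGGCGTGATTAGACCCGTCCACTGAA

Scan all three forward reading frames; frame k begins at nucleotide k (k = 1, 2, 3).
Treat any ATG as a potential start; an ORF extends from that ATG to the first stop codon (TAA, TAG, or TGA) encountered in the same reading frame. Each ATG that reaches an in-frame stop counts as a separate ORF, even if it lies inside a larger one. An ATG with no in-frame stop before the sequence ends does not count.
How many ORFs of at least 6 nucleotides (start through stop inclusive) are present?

3

Frame 1: TAT GCG GTA ATA TGT ACA ACT AGG AAT CAT GGC GGC GTG ATT AGA CCC GTC CAC TGA — no ATG→stop ORF.
Frame 2: ATG CGG TAA TAT GTA CAA CTA GGA ATC ATG GCG GCG TGA TTA GAC CCG TCC ACT GAA — ATG at 2, stop TAA at 8 → 9 nt; ATG at 29, stop TGA at 38 → 12 nt.
Frame 3: TGC GGT AAT ATG TAC AAC TAG GAA TCA TGG CGG CGT GAT TAG ACC CGT CCA CTG — ATG at 12, stop TAG at 21 → 12 nt.
ORFs ≥ 6 nucleotides: frame 2 2–10 (9 nucleotides), frame 2 29–40 (12 nucleotides), frame 3 12–23 (12 nucleotides). Count = 3.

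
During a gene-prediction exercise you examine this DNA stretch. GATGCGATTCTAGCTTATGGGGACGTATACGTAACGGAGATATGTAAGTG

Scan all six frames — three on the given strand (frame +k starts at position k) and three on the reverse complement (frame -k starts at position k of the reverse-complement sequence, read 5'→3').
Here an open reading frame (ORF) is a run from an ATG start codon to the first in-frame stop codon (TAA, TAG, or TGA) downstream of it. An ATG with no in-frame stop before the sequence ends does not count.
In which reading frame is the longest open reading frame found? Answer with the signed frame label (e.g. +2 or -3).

Reverse complement (5'→3'): CACTTACATATCTCCGTTACGTATACGTCCCCATAAGCTAGAATCGCATC
Frame +1: GAT GCG ATT CTA GCT TAT GGG GAC GTA TAC GTA ACG GAG ATA TGT AAG — no ATG→stop ORF.
Frame +2: ATG CGA TTC TAG CTT ATG GGG ACG TAT ACG TAA CGG AGA TAT GTA AGT — ATG at 2, stop TAG at 11 → 12 nt; ATG at 17, stop TAA at 32 → 18 nt.
Frame +3: TGC GAT TCT AGC TTA TGG GGA CGT ATA CGT AAC GGA GAT ATG TAA GTG — ATG at 42, stop TAA at 45 → 6 nt.
Frame -1: CAC TTA CAT ATC TCC GTT ACG TAT ACG TCC CCA TAA GCT AGA ATC GCA — no ATG→stop ORF.
Frame -2: ACT TAC ATA TCT CCG TTA CGT ATA CGT CCC CAT AAG CTA GAA TCG CAT — no ATG→stop ORF.
Frame -3: CTT ACA TAT CTC CGT TAC GTA TAC GTC CCC ATA AGC TAG AAT CGC ATC — no ATG→stop ORF.
Longest ORF is 18 nt in frame +2 (positions 17–34).

+2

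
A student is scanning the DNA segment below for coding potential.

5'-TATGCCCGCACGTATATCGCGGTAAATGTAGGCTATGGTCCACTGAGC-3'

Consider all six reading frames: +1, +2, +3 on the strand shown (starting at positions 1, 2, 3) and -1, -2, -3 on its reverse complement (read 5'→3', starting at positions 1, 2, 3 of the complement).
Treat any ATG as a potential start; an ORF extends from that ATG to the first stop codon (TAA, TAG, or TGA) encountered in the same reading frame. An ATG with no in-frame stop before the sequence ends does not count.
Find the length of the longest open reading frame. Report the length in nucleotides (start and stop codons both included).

24

Reverse complement (5'→3'): GCTCAGTGGACCATAGCCTACATTTACCGCGATATACGTGCGGGCATA
Frame +1: TAT GCC CGC ACG TAT ATC GCG GTA AAT GTA GGC TAT GGT CCA CTG AGC — no ATG→stop ORF.
Frame +2: ATG CCC GCA CGT ATA TCG CGG TAA ATG TAG GCT ATG GTC CAC TGA — ATG at 2, stop TAA at 23 → 24 nt; ATG at 26, stop TAG at 29 → 6 nt; ATG at 35, stop TGA at 44 → 12 nt.
Frame +3: TGC CCG CAC GTA TAT CGC GGT AAA TGT AGG CTA TGG TCC ACT GAG — no ATG→stop ORF.
Frame -1: GCT CAG TGG ACC ATA GCC TAC ATT TAC CGC GAT ATA CGT GCG GGC ATA — no ATG→stop ORF.
Frame -2: CTC AGT GGA CCA TAG CCT ACA TTT ACC GCG ATA TAC GTG CGG GCA — no ATG→stop ORF.
Frame -3: TCA GTG GAC CAT AGC CTA CAT TTA CCG CGA TAT ACG TGC GGG CAT — no ATG→stop ORF.
Longest: frame +2, positions 2–25, 24 nt = 8 codons = 7 aa. → 24 nucleotides.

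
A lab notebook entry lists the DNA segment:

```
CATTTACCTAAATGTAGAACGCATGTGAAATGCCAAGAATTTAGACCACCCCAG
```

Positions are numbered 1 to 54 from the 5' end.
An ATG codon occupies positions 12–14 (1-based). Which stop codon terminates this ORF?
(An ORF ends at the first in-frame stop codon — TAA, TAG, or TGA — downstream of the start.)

TAG

Codons from position 12: ATG (12–14), TAG (15–17).
The first in-frame stop codon is TAG.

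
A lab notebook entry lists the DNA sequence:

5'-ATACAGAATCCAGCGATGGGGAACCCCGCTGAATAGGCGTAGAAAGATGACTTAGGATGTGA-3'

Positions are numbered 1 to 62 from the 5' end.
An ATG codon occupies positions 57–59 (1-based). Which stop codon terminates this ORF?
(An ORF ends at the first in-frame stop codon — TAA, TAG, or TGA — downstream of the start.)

TGA

Codons from position 57: ATG (57–59), TGA (60–62).
The first in-frame stop codon is TGA.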